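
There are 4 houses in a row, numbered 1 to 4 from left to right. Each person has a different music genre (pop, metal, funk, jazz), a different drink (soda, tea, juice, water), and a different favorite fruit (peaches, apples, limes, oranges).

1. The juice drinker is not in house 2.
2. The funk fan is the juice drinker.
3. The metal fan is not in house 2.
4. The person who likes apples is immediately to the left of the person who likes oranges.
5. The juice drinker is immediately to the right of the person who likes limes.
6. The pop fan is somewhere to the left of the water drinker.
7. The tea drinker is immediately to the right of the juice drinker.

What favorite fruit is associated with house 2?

limes

Clue 7: the tea drinker is in house 4.
By clue 7, the juice drinker is in house 3.
House 1's drink must be soda (nothing else left).
So house 2 gets water for drink.
Clue 2: the funk fan is in house 3.
The person who likes limes is in house 2 (clue 5).
Clue 6 places the pop fan in house 1.
House 2 music genre: only jazz fits.
House 4's music genre must be metal (nothing else left).
From clue 4, the person who likes apples must be in house 3.
The person who likes oranges is in house 4 (clue 4).
So house 1 gets peaches for favorite fruit.
So: house 1 = pop/soda/peaches, house 2 = jazz/water/limes, house 3 = funk/juice/apples, house 4 = metal/tea/oranges.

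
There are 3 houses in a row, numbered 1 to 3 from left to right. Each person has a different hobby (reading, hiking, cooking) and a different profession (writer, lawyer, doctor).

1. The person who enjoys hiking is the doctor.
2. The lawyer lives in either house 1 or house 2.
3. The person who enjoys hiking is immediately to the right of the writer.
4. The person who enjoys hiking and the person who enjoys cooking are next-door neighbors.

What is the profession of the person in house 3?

That leaves doctor as the profession for house 3.
The person who enjoys hiking is in house 3 (clue 1).
From clue 3, the writer must be in house 2.
By clue 4, the person who enjoys cooking is in house 2.
That leaves reading as the hobby for house 1.
That leaves lawyer as the profession for house 1.
So: house 1 = reading/lawyer, house 2 = cooking/writer, house 3 = hiking/doctor.

doctor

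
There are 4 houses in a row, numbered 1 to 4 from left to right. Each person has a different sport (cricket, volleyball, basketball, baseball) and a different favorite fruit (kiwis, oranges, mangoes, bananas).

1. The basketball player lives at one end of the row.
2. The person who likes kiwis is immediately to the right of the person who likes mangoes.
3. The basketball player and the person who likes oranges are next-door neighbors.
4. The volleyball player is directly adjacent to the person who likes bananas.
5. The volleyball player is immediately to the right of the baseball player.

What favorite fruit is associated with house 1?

The basketball player is narrowed to house 1 or 4; consider each.
Placing it in house 1 leads to a contradiction, so it's in house 4.
Clue 3: the person who likes oranges is in house 3.
Clue 2: the person who likes kiwis is in house 2.
Clue 2 places the person who likes mangoes in house 1.
The only favorite fruit still possible for house 4 is bananas.
From clue 4, the volleyball player must be in house 3.
The baseball player is in house 2 (clue 5).
House 1's sport must be cricket (nothing else left).
So: house 1 = cricket/mangoes, house 2 = baseball/kiwis, house 3 = volleyball/oranges, house 4 = basketball/bananas.

mangoes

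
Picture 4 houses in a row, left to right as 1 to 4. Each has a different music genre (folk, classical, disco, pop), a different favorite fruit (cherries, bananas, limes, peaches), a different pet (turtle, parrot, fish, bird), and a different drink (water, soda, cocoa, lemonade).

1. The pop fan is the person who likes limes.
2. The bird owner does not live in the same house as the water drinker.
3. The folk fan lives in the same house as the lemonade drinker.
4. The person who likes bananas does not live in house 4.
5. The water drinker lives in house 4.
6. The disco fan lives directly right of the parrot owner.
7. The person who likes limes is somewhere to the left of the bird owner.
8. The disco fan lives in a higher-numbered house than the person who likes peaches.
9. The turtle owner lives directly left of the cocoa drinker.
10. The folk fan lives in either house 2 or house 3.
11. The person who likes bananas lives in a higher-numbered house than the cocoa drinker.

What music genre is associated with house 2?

classical

Clue 5: the water drinker is in house 4.
From clue 11, the person who likes bananas must be in house 3.
By clue 11, the cocoa drinker is in house 2.
So house 4 gets cherries for favorite fruit.
Clue 3: the folk fan is in house 3.
By clue 3, the lemonade drinker is in house 3.
From clue 9, the turtle owner must be in house 1.
The only pet still possible for house 4 is fish.
House 1 drink: only soda fits.
From clue 6, the disco fan must be in house 4.
By clue 6, the parrot owner is in house 3.
So house 2 gets bird for pet.
Clue 7: the person who likes limes is in house 1.
House 2 favorite fruit: only peaches fits.
From clue 1, the pop fan must be in house 1.
The only music genre still possible for house 2 is classical.
So: house 1 = pop/limes/turtle/soda, house 2 = classical/peaches/bird/cocoa, house 3 = folk/bananas/parrot/lemonade, house 4 = disco/cherries/fish/water.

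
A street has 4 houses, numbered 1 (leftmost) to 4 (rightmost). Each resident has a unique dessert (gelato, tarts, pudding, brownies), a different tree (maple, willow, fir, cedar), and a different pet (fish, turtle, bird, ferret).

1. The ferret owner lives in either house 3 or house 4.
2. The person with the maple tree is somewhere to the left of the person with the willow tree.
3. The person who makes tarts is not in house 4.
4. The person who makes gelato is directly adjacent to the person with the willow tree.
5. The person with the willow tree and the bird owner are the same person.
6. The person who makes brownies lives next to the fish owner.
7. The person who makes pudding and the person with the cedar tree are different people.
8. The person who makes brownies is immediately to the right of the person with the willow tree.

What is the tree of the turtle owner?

That leaves turtle as the pet for house 1.
The person who makes brownies is narrowed to house 3 or 4; consider each.
Placing it in house 4 leads to a contradiction, so it's in house 3.
Clue 8 places the person with the willow tree in house 2.
Clue 4: the person who makes gelato is in house 1.
By clue 5, the bird owner is in house 2.
That leaves tarts as the dessert for house 2.
That leaves pudding as the dessert for house 4.
So house 1 gets maple for tree.
That leaves ferret as the pet for house 3.
The only pet still possible for house 4 is fish.
From clue 7, the person with the cedar tree must be in house 3.
House 4's tree must be fir (nothing else left).
So: house 1 = gelato/maple/turtle, house 2 = tarts/willow/bird, house 3 = brownies/cedar/ferret, house 4 = pudding/fir/fish.

maple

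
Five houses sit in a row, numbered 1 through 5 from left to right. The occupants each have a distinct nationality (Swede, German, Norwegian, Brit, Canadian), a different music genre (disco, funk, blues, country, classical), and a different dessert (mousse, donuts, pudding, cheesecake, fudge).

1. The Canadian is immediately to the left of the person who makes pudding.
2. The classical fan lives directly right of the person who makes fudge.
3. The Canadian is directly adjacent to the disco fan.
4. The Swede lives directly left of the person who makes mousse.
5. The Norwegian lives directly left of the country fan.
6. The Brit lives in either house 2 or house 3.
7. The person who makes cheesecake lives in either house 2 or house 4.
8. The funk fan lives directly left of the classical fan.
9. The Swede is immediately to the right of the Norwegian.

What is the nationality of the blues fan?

Norwegian

That leaves German as the nationality for house 5.
The Brit is narrowed to house 2 or 3; consider each.
Placing it in house 2 leads to a contradiction, so it's in house 3.
By clue 9, the Swede is in house 2.
From clue 9, the Norwegian must be in house 1.
That leaves Canadian as the nationality for house 4.
Clue 1 places the person who makes pudding in house 5.
From clue 4, the person who makes mousse must be in house 3.
From clue 5, the country fan must be in house 2.
The funk fan is in house 4 (clue 8).
Clue 8 places the classical fan in house 5.
House 1 music genre: only blues fits.
House 3 music genre: only disco fits.
So house 1 gets donuts for dessert.
Clue 2 places the person who makes fudge in house 4.
That leaves cheesecake as the dessert for house 2.
So: house 1 = Norwegian/blues/donuts, house 2 = Swede/country/cheesecake, house 3 = Brit/disco/mousse, house 4 = Canadian/funk/fudge, house 5 = German/classical/pudding.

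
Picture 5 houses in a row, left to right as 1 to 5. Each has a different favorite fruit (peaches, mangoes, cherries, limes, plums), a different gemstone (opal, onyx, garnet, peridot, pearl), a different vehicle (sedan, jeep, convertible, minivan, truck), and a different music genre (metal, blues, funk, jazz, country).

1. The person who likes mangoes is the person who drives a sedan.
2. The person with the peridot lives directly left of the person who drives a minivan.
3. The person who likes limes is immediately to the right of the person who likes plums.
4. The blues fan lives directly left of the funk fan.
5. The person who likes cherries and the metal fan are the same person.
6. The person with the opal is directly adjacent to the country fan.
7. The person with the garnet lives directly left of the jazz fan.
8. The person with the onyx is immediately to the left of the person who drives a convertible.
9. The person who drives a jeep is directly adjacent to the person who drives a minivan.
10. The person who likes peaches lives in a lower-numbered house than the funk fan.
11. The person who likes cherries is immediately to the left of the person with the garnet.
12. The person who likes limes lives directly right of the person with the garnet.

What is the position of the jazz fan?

5

The person who likes cherries is narrowed to house 1 or 2 or 3; consider each.
Placing it in house 1 and house 2 leads to a contradiction, so it's in house 3.
From clue 5, the metal fan must be in house 3.
Clue 11: the person with the garnet is in house 4.
By clue 12, the person who likes limes is in house 5.
The person who likes plums is in house 4 (clue 3).
Clue 7: the jazz fan is in house 5.
From clue 4, the blues fan must be in house 1.
The person who likes peaches is in house 1 (clue 10).
House 2 favorite fruit: only mangoes fits.
That leaves funk as the music genre for house 2.
That leaves country as the music genre for house 4.
Clue 1 places the person who drives a sedan in house 2.
So house 1 gets pearl for gemstone.
So house 5 gets opal for gemstone.
That leaves truck as the vehicle for house 1.
So house 5 gets jeep for vehicle.
The person who drives a minivan is in house 4 (clue 9).
That leaves convertible as the vehicle for house 3.
The person with the peridot is in house 3 (clue 2).
Clue 8 places the person with the onyx in house 2.
So: house 1 = peaches/pearl/truck/blues, house 2 = mangoes/onyx/sedan/funk, house 3 = cherries/peridot/convertible/metal, house 4 = plums/garnet/minivan/country, house 5 = limes/opal/jeep/jazz.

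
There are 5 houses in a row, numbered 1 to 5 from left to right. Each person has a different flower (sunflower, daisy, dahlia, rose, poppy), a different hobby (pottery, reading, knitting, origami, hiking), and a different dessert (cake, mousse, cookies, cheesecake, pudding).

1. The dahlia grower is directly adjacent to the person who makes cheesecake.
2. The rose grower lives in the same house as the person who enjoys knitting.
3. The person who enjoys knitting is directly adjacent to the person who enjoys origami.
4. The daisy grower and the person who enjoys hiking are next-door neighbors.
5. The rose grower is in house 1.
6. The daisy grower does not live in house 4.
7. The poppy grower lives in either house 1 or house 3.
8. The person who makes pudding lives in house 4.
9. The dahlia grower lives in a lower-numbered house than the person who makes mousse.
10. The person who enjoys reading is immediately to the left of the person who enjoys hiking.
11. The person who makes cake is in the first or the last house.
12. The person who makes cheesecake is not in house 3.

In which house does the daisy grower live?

5

The rose grower is in house 1 (clue 5).
From clue 8, the person who makes pudding must be in house 4.
The only flower still possible for house 3 is poppy.
Clue 2: the person who enjoys knitting is in house 1.
The person who enjoys origami is in house 2 (clue 3).
House 5's hobby must be pottery (nothing else left).
House 2 dessert: only cookies fits.
So house 3 gets mousse for dessert.
Clue 9 places the dahlia grower in house 2.
By clue 10, the person who enjoys hiking is in house 4.
House 4's flower must be sunflower (nothing else left).
House 5 flower: only daisy fits.
House 3's hobby must be reading (nothing else left).
From clue 1, the person who makes cheesecake must be in house 1.
So house 5 gets cake for dessert.
So: house 1 = rose/knitting/cheesecake, house 2 = dahlia/origami/cookies, house 3 = poppy/reading/mousse, house 4 = sunflower/hiking/pudding, house 5 = daisy/pottery/cake.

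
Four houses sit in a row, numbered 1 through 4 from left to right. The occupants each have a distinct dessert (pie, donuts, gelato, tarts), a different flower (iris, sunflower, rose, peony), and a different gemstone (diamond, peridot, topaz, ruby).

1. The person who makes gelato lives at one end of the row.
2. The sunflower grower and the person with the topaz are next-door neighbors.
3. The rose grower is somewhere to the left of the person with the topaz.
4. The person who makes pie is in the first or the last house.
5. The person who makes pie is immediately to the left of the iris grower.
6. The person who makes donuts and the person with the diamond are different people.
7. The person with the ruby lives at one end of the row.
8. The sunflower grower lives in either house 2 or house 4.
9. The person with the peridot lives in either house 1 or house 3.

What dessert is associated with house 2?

tarts

Clue 5 places the person who makes pie in house 1.
From clue 5, the iris grower must be in house 2.
The only dessert still possible for house 4 is gelato.
House 4's flower must be sunflower (nothing else left).
The person with the topaz is in house 3 (clue 2).
From clue 3, the rose grower must be in house 1.
So house 3 gets peony for flower.
So house 2 gets diamond for gemstone.
The only gemstone still possible for house 4 is ruby.
Clue 6: the person who makes donuts is in house 3.
House 2's dessert must be tarts (nothing else left).
House 1's gemstone must be peridot (nothing else left).
So: house 1 = pie/rose/peridot, house 2 = tarts/iris/diamond, house 3 = donuts/peony/topaz, house 4 = gelato/sunflower/ruby.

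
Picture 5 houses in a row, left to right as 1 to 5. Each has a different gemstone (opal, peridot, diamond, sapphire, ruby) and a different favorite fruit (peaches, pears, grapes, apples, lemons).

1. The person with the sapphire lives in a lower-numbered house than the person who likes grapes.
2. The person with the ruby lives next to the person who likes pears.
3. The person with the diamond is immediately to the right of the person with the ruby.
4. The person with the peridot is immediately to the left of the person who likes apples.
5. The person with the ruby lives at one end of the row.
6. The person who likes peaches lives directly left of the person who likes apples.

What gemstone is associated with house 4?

The person with the ruby is in house 1 (clue 5).
Clue 2 places the person who likes pears in house 2.
Clue 3: the person with the diamond is in house 2.
That leaves opal as the gemstone for house 5.
House 1's favorite fruit must be lemons (nothing else left).
House 3's favorite fruit must be peaches (nothing else left).
The person who likes apples is in house 4 (clue 6).
So house 5 gets grapes for favorite fruit.
By clue 4, the person with the peridot is in house 3.
The only gemstone still possible for house 4 is sapphire.
So: house 1 = ruby/lemons, house 2 = diamond/pears, house 3 = peridot/peaches, house 4 = sapphire/apples, house 5 = opal/grapes.

sapphire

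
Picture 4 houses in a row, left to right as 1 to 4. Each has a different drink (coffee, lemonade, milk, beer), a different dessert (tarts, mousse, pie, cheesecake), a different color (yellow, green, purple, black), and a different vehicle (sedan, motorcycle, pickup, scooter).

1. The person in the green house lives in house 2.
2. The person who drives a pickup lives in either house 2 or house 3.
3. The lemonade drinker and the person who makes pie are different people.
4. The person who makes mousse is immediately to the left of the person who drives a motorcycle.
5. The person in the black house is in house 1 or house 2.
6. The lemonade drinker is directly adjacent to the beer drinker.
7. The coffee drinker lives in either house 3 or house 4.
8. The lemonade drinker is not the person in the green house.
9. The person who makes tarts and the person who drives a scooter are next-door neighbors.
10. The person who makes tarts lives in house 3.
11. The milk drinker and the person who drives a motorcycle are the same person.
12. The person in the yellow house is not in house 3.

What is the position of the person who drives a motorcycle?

From clue 1, the person in the green house must be in house 2.
By clue 10, the person who makes tarts is in house 3.
The only color still possible for house 1 is black.
House 3 color: only purple fits.
The only color still possible for house 4 is yellow.
House 1 drink: only lemonade fits.
So house 1 gets sedan for vehicle.
House 4 vehicle: only scooter fits.
From clue 6, the beer drinker must be in house 2.
House 4's drink must be coffee (nothing else left).
The person who drives a motorcycle is in house 3 (clue 11).
House 3 drink: only milk fits.
That leaves pickup as the vehicle for house 2.
By clue 4, the person who makes mousse is in house 2.
House 1's dessert must be cheesecake (nothing else left).
House 4's dessert must be pie (nothing else left).
So: house 1 = lemonade/cheesecake/black/sedan, house 2 = beer/mousse/green/pickup, house 3 = milk/tarts/purple/motorcycle, house 4 = coffee/pie/yellow/scooter.

3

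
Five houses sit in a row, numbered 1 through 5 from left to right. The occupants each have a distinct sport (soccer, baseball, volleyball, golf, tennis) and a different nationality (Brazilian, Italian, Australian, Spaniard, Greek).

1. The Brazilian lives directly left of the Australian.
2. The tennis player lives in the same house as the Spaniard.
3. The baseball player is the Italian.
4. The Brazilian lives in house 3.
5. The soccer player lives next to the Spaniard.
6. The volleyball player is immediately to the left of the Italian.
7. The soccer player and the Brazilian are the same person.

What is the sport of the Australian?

volleyball

Clue 4 places the Brazilian in house 3.
Clue 7: the soccer player is in house 3.
By clue 1, the Australian is in house 4.
That leaves Greek as the nationality for house 1.
So house 2 gets Spaniard for nationality.
House 5's nationality must be Italian (nothing else left).
By clue 2, the tennis player is in house 2.
From clue 3, the baseball player must be in house 5.
Clue 6: the volleyball player is in house 4.
House 1 sport: only golf fits.
So: house 1 = golf/Greek, house 2 = tennis/Spaniard, house 3 = soccer/Brazilian, house 4 = volleyball/Australian, house 5 = baseball/Italian.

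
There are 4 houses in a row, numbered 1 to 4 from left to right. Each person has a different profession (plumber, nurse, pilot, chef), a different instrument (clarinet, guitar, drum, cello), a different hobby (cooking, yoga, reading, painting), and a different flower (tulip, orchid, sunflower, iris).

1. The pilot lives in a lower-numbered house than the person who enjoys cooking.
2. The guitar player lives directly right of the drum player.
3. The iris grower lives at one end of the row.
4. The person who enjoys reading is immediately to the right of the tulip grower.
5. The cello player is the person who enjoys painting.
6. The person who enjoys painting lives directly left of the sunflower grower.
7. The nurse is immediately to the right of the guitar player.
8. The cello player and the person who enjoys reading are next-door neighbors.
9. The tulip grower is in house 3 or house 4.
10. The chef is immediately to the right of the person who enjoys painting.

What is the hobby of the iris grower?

The tulip grower is in house 3 (clue 9).
The person who enjoys reading is in house 4 (clue 4).
By clue 8, the cello player is in house 3.
House 4 instrument: only clarinet fits.
Clue 2: the drum player is in house 1.
Clue 5 places the person who enjoys painting in house 3.
By clue 6, the sunflower grower is in house 4.
Clue 7: the nurse is in house 3.
Clue 10 places the chef in house 4.
The only instrument still possible for house 2 is guitar.
So house 1 gets yoga for hobby.
House 2 hobby: only cooking fits.
House 1 flower: only iris fits.
House 2's flower must be orchid (nothing else left).
By clue 1, the pilot is in house 1.
House 2 profession: only plumber fits.
So: house 1 = pilot/drum/yoga/iris, house 2 = plumber/guitar/cooking/orchid, house 3 = nurse/cello/painting/tulip, house 4 = chef/clarinet/reading/sunflower.

yoga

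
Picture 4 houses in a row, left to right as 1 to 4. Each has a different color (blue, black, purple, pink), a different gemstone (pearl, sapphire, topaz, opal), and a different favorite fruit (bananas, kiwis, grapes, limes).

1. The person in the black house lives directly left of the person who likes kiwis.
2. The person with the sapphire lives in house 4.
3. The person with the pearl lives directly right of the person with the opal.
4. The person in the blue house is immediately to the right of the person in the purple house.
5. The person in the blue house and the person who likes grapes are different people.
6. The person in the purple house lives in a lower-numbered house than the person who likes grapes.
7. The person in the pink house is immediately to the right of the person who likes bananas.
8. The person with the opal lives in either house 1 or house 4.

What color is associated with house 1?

black

Clue 2 places the person with the sapphire in house 4.
Clue 8: the person with the opal is in house 1.
From clue 3, the person with the pearl must be in house 2.
The only gemstone still possible for house 3 is topaz.
The person in the black house is narrowed to house 1 or 2 or 3; consider each.
Placing it in house 2 and house 3 leads to a contradiction, so it's in house 1.
By clue 1, the person who likes kiwis is in house 2.
The person in the blue house is narrowed to house 3 or 4; consider each.
Placing it in house 4 leads to a contradiction, so it's in house 3.
From clue 4, the person in the purple house must be in house 2.
Clue 5 places the person who likes grapes in house 4.
The only color still possible for house 4 is pink.
From clue 7, the person who likes bananas must be in house 3.
House 1 favorite fruit: only limes fits.
So: house 1 = black/opal/limes, house 2 = purple/pearl/kiwis, house 3 = blue/topaz/bananas, house 4 = pink/sapphire/grapes.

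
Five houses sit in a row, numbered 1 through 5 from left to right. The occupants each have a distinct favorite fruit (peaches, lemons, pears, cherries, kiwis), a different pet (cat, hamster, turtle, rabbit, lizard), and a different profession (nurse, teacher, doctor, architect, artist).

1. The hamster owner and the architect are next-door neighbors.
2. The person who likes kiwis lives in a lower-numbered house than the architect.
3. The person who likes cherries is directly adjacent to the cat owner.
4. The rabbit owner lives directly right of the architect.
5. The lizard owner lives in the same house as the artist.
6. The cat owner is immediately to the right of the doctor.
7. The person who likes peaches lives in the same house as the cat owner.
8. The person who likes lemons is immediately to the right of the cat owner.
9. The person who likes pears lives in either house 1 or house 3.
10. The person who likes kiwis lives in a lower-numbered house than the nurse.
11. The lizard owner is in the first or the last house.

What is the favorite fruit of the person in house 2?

kiwis

The person who likes pears is narrowed to house 1 or 3; consider each.
Placing it in house 3 leads to a contradiction, so it's in house 1.
The person who likes kiwis is narrowed to house 2 or 3; consider each.
Placing it in house 3 leads to a contradiction, so it's in house 2.
The person who likes lemons is narrowed to house 4 or 5; consider each.
Placing it in house 4 leads to a contradiction, so it's in house 5.
The cat owner is in house 4 (clue 8).
House 1's pet must be lizard (nothing else left).
House 5 pet: only rabbit fits.
Clue 3: the person who likes cherries is in house 3.
By clue 4, the architect is in house 4.
The artist is in house 1 (clue 5).
From clue 6, the doctor must be in house 3.
Clue 7 places the person who likes peaches in house 4.
House 2 profession: only teacher fits.
That leaves nurse as the profession for house 5.
Clue 1: the hamster owner is in house 3.
So house 2 gets turtle for pet.
So: house 1 = pears/lizard/artist, house 2 = kiwis/turtle/teacher, house 3 = cherries/hamster/doctor, house 4 = peaches/cat/architect, house 5 = lemons/rabbit/nurse.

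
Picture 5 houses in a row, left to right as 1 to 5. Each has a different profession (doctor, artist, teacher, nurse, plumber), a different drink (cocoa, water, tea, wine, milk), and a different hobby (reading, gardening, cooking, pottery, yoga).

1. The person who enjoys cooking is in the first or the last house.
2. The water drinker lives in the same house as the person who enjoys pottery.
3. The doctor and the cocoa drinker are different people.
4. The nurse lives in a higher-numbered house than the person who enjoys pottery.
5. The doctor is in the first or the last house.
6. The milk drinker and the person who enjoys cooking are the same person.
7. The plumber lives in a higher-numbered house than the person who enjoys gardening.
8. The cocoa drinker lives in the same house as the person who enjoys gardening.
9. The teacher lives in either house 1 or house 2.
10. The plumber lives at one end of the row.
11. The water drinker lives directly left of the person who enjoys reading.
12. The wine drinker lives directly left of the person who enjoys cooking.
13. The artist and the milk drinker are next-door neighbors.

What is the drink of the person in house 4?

wine

By clue 10, the plumber is in house 5.
The wine drinker is in house 4 (clue 12).
The person who enjoys cooking is in house 5 (clue 12).
That leaves nurse as the profession for house 3.
The only profession still possible for house 4 is artist.
From clue 6, the milk drinker must be in house 5.
House 1 profession: only doctor fits.
So house 2 gets teacher for profession.
The only hobby still possible for house 4 is yoga.
That leaves pottery as the hobby for house 1.
From clue 2, the water drinker must be in house 1.
Clue 11 places the person who enjoys reading in house 2.
The only hobby still possible for house 3 is gardening.
Clue 8: the cocoa drinker is in house 3.
That leaves tea as the drink for house 2.
So: house 1 = doctor/water/pottery, house 2 = teacher/tea/reading, house 3 = nurse/cocoa/gardening, house 4 = artist/wine/yoga, house 5 = plumber/milk/cooking.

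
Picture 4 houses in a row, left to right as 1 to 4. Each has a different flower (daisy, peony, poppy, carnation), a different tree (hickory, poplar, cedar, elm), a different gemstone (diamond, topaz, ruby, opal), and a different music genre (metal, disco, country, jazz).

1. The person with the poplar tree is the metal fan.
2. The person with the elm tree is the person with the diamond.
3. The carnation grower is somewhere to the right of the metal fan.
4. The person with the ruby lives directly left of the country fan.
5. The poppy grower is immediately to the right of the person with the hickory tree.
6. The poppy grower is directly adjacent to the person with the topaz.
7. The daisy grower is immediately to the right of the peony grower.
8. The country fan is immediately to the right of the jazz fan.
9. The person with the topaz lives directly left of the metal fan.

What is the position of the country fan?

2

That leaves peony as the flower for house 1.
Clue 7 places the daisy grower in house 2.
So house 3 gets poppy for flower.
House 4 flower: only carnation fits.
By clue 5, the person with the hickory tree is in house 2.
The person with the topaz is in house 2 (clue 6).
Clue 9 places the metal fan in house 3.
So house 3 gets poplar for tree.
Clue 8: the country fan is in house 2.
Clue 8: the jazz fan is in house 1.
House 4's music genre must be disco (nothing else left).
The person with the ruby is in house 1 (clue 4).
The only gemstone still possible for house 3 is opal.
House 4's gemstone must be diamond (nothing else left).
Clue 2: the person with the elm tree is in house 4.
House 1's tree must be cedar (nothing else left).
So: house 1 = peony/cedar/ruby/jazz, house 2 = daisy/hickory/topaz/country, house 3 = poppy/poplar/opal/metal, house 4 = carnation/elm/diamond/disco.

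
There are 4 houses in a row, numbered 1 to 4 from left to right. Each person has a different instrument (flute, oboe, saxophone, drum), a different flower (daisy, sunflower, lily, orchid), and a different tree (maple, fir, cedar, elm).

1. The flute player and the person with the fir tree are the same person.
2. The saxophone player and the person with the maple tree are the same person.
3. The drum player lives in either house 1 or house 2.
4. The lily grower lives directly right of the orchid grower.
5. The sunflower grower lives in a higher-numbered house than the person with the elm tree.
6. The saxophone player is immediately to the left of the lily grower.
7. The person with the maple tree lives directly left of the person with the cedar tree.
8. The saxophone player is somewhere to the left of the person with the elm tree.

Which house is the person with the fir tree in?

House 4's tree must be fir (nothing else left).
The flute player is in house 4 (clue 1).
That leaves oboe as the instrument for house 3.
The only tree still possible for house 1 is maple.
Clue 2 places the saxophone player in house 1.
By clue 6, the lily grower is in house 2.
Clue 7 places the person with the cedar tree in house 2.
The only instrument still possible for house 2 is drum.
House 1's flower must be orchid (nothing else left).
So house 3 gets elm for tree.
Clue 5: the sunflower grower is in house 4.
House 3's flower must be daisy (nothing else left).
So: house 1 = saxophone/orchid/maple, house 2 = drum/lily/cedar, house 3 = oboe/daisy/elm, house 4 = flute/sunflower/fir.

4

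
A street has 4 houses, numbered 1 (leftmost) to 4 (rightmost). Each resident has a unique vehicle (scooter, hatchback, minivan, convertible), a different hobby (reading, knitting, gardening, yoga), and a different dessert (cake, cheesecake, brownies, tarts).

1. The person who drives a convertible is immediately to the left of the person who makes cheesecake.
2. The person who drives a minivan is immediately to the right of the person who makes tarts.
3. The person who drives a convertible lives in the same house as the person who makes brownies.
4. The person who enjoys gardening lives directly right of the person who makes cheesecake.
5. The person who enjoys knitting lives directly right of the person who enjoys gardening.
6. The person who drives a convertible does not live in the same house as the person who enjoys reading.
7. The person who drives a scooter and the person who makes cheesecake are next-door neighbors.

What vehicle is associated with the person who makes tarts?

Clue 5: the person who enjoys knitting is in house 4.
From clue 5, the person who enjoys gardening must be in house 3.
That leaves cake as the dessert for house 4.
Clue 4: the person who makes cheesecake is in house 2.
That leaves brownies as the dessert for house 1.
The only dessert still possible for house 3 is tarts.
Clue 1 places the person who drives a convertible in house 1.
Clue 2: the person who drives a minivan is in house 4.
From clue 6, the person who enjoys reading must be in house 2.
House 2 vehicle: only hatchback fits.
House 3 vehicle: only scooter fits.
So house 1 gets yoga for hobby.
So: house 1 = convertible/yoga/brownies, house 2 = hatchback/reading/cheesecake, house 3 = scooter/gardening/tarts, house 4 = minivan/knitting/cake.

scooter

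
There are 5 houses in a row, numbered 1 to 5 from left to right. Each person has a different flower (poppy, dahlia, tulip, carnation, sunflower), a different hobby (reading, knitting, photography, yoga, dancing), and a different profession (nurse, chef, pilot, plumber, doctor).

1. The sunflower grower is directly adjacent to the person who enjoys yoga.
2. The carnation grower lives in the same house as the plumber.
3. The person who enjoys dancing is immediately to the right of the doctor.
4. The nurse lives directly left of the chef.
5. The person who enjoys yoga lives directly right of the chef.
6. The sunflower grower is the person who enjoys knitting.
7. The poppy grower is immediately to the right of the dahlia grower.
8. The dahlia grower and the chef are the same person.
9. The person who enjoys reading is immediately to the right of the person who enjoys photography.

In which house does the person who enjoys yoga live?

The only hobby still possible for house 1 is photography.
Clue 9: the person who enjoys reading is in house 2.
The dahlia grower is narrowed to house 2 or 3 or 4; consider each.
Placing it in house 3 and house 4 leads to a contradiction, so it's in house 2.
Clue 7 places the poppy grower in house 3.
The chef is in house 2 (clue 8).
The nurse is in house 1 (clue 4).
Clue 5: the person who enjoys yoga is in house 3.
From clue 1, the sunflower grower must be in house 4.
From clue 6, the person who enjoys knitting must be in house 4.
So house 1 gets tulip for flower.
The only flower still possible for house 5 is carnation.
So house 5 gets dancing for hobby.
From clue 2, the plumber must be in house 5.
The doctor is in house 4 (clue 3).
That leaves pilot as the profession for house 3.
So: house 1 = tulip/photography/nurse, house 2 = dahlia/reading/chef, house 3 = poppy/yoga/pilot, house 4 = sunflower/knitting/doctor, house 5 = carnation/dancing/plumber.

3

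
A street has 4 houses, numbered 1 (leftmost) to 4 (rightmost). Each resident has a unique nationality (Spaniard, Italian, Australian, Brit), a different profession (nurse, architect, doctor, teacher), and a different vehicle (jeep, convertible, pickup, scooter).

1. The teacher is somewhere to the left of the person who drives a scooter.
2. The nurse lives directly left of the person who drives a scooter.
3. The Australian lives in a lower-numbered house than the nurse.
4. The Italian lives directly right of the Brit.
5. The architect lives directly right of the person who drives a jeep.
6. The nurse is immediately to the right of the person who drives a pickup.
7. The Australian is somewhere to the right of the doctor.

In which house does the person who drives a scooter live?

Clue 7 places the Australian in house 2.
By clue 7, the doctor is in house 1.
House 4 profession: only architect fits.
From clue 3, the nurse must be in house 3.
By clue 4, the Italian is in house 4.
Clue 4: the Brit is in house 3.
By clue 5, the person who drives a jeep is in house 3.
By clue 6, the person who drives a pickup is in house 2.
The only nationality still possible for house 1 is Spaniard.
That leaves teacher as the profession for house 2.
House 1 vehicle: only convertible fits.
The only vehicle still possible for house 4 is scooter.
So: house 1 = Spaniard/doctor/convertible, house 2 = Australian/teacher/pickup, house 3 = Brit/nurse/jeep, house 4 = Italian/architect/scooter.

4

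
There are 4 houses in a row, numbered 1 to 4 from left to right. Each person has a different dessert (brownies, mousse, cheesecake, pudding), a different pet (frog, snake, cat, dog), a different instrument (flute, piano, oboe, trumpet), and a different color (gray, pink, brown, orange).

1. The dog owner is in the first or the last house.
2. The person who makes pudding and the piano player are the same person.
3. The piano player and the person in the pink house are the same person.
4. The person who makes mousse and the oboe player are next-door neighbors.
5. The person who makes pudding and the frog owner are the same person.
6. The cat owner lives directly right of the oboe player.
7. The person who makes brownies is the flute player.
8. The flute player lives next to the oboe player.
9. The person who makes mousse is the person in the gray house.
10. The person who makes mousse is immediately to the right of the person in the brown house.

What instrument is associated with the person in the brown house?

The dog owner is narrowed to house 1 or 4; consider each.
Placing it in house 4 leads to a contradiction, so it's in house 1.
The person who makes mousse is narrowed to house 2 or 3 or 4; consider each.
Placing it in house 2 and house 4 leads to a contradiction, so it's in house 3.
Clue 4 places the oboe player in house 2.
The cat owner is in house 3 (clue 6).
From clue 9, the person in the gray house must be in house 3.
Clue 10: the person in the brown house is in house 2.
The only color still possible for house 1 is orange.
That leaves pink as the color for house 4.
From clue 2, the person who makes pudding must be in house 4.
Clue 2 places the piano player in house 4.
From clue 5, the frog owner must be in house 4.
Clue 7 places the person who makes brownies in house 1.
The flute player is in house 1 (clue 7).
The only dessert still possible for house 2 is cheesecake.
House 2's pet must be snake (nothing else left).
The only instrument still possible for house 3 is trumpet.
So: house 1 = brownies/dog/flute/orange, house 2 = cheesecake/snake/oboe/brown, house 3 = mousse/cat/trumpet/gray, house 4 = pudding/frog/piano/pink.

oboe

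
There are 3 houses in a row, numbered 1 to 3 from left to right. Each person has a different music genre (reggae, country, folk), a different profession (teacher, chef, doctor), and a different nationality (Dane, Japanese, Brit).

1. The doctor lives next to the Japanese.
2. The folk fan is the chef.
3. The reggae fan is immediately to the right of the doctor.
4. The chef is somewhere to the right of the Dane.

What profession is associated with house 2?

teacher

So house 1 gets country for music genre.
The folk fan is narrowed to house 2 or 3; consider each.
Placing it in house 2 leads to a contradiction, so it's in house 3.
The chef is in house 3 (clue 2).
House 2's music genre must be reggae (nothing else left).
From clue 3, the doctor must be in house 1.
The only profession still possible for house 2 is teacher.
Clue 1 places the Japanese in house 2.
That leaves Brit as the nationality for house 3.
House 1 nationality: only Dane fits.
So: house 1 = country/doctor/Dane, house 2 = reggae/teacher/Japanese, house 3 = folk/chef/Brit.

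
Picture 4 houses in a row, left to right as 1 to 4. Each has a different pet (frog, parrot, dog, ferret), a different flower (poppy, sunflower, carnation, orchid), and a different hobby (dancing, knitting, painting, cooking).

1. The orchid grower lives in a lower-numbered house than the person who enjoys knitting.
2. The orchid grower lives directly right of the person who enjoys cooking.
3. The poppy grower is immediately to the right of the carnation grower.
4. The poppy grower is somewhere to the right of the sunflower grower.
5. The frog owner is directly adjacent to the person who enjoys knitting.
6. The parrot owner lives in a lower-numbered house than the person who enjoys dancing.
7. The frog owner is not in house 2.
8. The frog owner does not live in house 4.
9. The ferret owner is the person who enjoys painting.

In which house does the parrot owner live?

1

House 4 flower: only poppy fits.
The carnation grower is in house 3 (clue 3).
The frog owner is in house 3 (clue 5).
Clue 5: the person who enjoys knitting is in house 4.
House 1's flower must be sunflower (nothing else left).
So house 2 gets orchid for flower.
By clue 2, the person who enjoys cooking is in house 1.
That leaves dog as the pet for house 4.
So house 3 gets dancing for hobby.
From clue 9, the ferret owner must be in house 2.
So house 1 gets parrot for pet.
House 2's hobby must be painting (nothing else left).
So: house 1 = parrot/sunflower/cooking, house 2 = ferret/orchid/painting, house 3 = frog/carnation/dancing, house 4 = dog/poppy/knitting.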